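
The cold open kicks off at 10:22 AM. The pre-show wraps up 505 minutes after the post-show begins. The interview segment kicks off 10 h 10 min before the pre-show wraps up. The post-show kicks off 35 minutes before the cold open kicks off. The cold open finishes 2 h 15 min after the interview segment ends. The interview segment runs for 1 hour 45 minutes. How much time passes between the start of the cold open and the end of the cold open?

1 hour 40 minutes

The post-show starts at 10:22 AM − 35 min = 9:47 AM.
The pre-show ends at 9:47 AM + 505 min = 6:12 PM.
The interview segment starts at 6:12 PM − 610 min = 8:02 AM.
The interview segment ends at 8:02 AM + 105 min = 9:47 AM.
The cold open ends at 9:47 AM + 135 min = 12:02 PM.
From 10:22 AM to 12:02 PM is 1 hour 40 minutes.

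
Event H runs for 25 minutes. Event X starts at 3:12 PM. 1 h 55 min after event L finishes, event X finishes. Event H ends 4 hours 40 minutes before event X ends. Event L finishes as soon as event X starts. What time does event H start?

12:02 PM

Event L ends at 3:12 PM.
Event X ends at 3:12 PM + 115 min = 5:07 PM.
Event H ends at 5:07 PM − 280 min = 12:27 PM.
Event H starts at 12:27 PM − 25 min = 12:02 PM.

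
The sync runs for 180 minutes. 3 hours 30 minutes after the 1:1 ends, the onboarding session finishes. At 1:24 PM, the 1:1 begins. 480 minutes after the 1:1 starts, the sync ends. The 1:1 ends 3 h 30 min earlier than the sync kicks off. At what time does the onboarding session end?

The sync ends at 1:24 PM + 480 min = 9:24 PM.
The sync starts at 9:24 PM − 180 min = 6:24 PM.
The 1:1 ends at 6:24 PM − 210 min = 2:54 PM.
The onboarding session ends at 2:54 PM + 210 min = 6:24 PM.

6:24 PM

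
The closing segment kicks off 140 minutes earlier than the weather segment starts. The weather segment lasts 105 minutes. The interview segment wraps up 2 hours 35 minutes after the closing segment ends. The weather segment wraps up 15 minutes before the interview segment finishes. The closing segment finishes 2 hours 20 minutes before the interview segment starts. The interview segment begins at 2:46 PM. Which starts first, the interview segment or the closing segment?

The closing segment ends at 2:46 PM − 140 min = 12:26 PM.
The interview segment ends at 12:26 PM + 155 min = 3:01 PM.
The weather segment ends at 3:01 PM − 15 min = 2:46 PM.
The weather segment starts at 2:46 PM − 105 min = 1:01 PM.
The closing segment starts at 1:01 PM − 140 min = 10:41 AM.
The interview segment starts at 2:46 PM and the closing segment starts at 10:41 AM, so the closing segment is first.

the closing segment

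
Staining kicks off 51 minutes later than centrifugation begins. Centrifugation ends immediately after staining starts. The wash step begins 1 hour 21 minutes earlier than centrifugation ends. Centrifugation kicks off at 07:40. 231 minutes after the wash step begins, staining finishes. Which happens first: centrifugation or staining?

centrifugation

Staining starts at 07:40 + 51 min = 08:31.
Centrifugation starts at 07:40 and staining starts at 08:31, so centrifugation is first.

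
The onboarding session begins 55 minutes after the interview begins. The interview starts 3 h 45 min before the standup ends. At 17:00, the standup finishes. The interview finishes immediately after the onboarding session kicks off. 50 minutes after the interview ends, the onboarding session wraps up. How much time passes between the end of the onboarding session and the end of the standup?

The interview starts at 17:00 − 225 min = 13:15.
The onboarding session starts at 13:15 + 55 min = 14:10.
So the interview ends at 14:10.
The onboarding session ends at 14:10 + 50 min = 15:00.
From 15:00 to 17:00 is 120 minutes.

120 minutes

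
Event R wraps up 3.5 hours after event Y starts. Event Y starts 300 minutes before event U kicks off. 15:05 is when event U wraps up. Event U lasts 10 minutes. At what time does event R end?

Event U starts at 15:05 − 10 min = 14:55.
Event Y starts at 14:55 − 300 min = 09:55.
Event R ends at 09:55 + 210 min = 13:25.

13:25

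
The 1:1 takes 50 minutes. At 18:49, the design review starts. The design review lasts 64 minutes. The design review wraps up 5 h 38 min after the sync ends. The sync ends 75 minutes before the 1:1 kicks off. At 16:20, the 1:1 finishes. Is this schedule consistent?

Yes

The 1:1 starts at 16:20 − 50 min = 15:30.
The sync ends at 15:30 − 75 min = 14:15.
The design review ends at 14:15 + 338 min = 19:53.
The design review starts at 19:53 − 64 min = 18:49.
That matches the stated 18:49, so the schedule is consistent.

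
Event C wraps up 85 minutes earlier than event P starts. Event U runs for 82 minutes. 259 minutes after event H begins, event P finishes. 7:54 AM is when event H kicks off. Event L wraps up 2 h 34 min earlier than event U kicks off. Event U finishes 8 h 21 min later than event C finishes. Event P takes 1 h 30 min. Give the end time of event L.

Event P ends at 7:54 AM + 259 min = 12:13 PM.
Event P starts at 12:13 PM − 90 min = 10:43 AM.
Event C ends at 10:43 AM − 85 min = 9:18 AM.
Event U ends at 9:18 AM + 501 min = 5:39 PM.
Event U starts at 5:39 PM − 82 min = 4:17 PM.
Event L ends at 4:17 PM − 154 min = 1:43 PM.

1:43 PM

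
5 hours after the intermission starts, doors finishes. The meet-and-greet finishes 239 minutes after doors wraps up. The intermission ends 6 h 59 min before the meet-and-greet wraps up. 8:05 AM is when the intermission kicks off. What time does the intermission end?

10:05 AM

Doors ends at 8:05 AM + 300 min = 1:05 PM.
The meet-and-greet ends at 1:05 PM + 239 min = 5:04 PM.
The intermission ends at 5:04 PM − 419 min = 10:05 AM.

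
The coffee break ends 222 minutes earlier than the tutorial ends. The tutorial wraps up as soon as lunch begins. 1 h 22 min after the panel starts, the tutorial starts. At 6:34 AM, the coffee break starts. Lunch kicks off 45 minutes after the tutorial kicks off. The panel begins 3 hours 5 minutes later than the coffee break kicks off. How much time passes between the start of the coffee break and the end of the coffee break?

The panel starts at 6:34 AM + 185 min = 9:39 AM.
The tutorial starts at 9:39 AM + 82 min = 11:01 AM.
Lunch starts at 11:01 AM + 45 min = 11:46 AM.
So the tutorial ends at 11:46 AM.
The coffee break ends at 11:46 AM − 222 min = 8:04 AM.
From 6:34 AM to 8:04 AM is 90 minutes.

90 minutes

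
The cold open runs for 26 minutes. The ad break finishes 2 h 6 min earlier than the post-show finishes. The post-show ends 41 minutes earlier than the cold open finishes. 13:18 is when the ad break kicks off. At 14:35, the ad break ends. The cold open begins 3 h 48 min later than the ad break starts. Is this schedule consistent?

The cold open starts at 13:18 + 228 min = 17:06.
The cold open ends at 17:06 + 26 min = 17:32.
The post-show ends at 17:32 − 41 min = 16:51.
The ad break ends at 16:51 − 126 min = 14:45.
But the ad break is also said to end at 14:35 — a 10-minute conflict.

No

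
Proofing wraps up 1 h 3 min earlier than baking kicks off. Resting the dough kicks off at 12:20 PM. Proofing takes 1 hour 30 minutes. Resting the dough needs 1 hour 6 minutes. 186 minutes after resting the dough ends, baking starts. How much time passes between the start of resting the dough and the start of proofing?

Resting the dough ends at 12:20 PM + 66 min = 1:26 PM.
Baking starts at 1:26 PM + 186 min = 4:32 PM.
Proofing ends at 4:32 PM − 63 min = 3:29 PM.
Proofing starts at 3:29 PM − 90 min = 1:59 PM.
From 12:20 PM to 1:59 PM is 1 hour 39 minutes.

1 hour 39 minutes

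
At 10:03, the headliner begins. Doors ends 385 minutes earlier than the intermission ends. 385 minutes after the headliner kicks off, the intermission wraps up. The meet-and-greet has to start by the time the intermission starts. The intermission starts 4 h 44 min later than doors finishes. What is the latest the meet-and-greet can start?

14:47

The intermission ends at 10:03 + 385 min = 16:28.
Doors ends at 16:28 − 385 min = 10:03.
The intermission starts at 10:03 + 284 min = 14:47.
The meet-and-greet is bounded by the intermission, so the latest it can start is 14:47.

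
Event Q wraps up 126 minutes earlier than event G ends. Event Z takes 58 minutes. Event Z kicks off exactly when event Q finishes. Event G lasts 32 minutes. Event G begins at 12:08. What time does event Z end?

11:32

Event G ends at 12:08 + 32 min = 12:40.
Event Q ends at 12:40 − 126 min = 10:34.
So event Z starts at 10:34.
Event Z ends at 10:34 + 58 min = 11:32.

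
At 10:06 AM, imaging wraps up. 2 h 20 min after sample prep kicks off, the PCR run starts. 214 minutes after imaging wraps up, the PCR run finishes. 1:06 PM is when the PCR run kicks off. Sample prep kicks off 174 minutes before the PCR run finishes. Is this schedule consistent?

The PCR run ends at 10:06 AM + 214 min = 1:40 PM.
Sample prep starts at 1:40 PM − 174 min = 10:46 AM.
The PCR run starts at 10:46 AM + 140 min = 1:06 PM.
That matches the stated 1:06 PM, so the schedule is consistent.

Yes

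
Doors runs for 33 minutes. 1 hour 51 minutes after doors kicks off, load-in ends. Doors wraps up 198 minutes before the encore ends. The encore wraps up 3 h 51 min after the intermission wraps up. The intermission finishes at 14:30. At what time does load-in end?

The encore ends at 14:30 + 231 min = 18:21.
Doors ends at 18:21 − 198 min = 15:03.
Doors starts at 15:03 − 33 min = 14:30.
Load-in ends at 14:30 + 111 min = 16:21.

16:21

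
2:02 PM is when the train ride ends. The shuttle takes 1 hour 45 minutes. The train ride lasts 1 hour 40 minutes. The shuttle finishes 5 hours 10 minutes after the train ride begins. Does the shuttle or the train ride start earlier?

the train ride

The train ride starts at 2:02 PM − 100 min = 12:22 PM.
The shuttle ends at 12:22 PM + 310 min = 5:32 PM.
The shuttle starts at 5:32 PM − 105 min = 3:47 PM.
The shuttle starts at 3:47 PM and the train ride starts at 12:22 PM, so the train ride is first.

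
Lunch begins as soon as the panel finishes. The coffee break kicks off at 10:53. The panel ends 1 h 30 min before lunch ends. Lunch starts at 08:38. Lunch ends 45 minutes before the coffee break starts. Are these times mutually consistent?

Yes

Lunch ends at 10:53 − 45 min = 10:08.
The panel ends at 10:08 − 90 min = 08:38.
So lunch starts at 08:38.
That matches the stated 08:38, so the schedule is consistent.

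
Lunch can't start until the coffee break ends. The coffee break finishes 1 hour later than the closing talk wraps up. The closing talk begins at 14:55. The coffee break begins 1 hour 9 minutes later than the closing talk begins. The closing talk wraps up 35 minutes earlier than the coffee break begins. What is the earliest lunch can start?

16:29

The coffee break starts at 14:55 + 69 min = 16:04.
The closing talk ends at 16:04 − 35 min = 15:29.
The coffee break ends at 15:29 + 60 min = 16:29.
Lunch is bounded by the coffee break, so the earliest it can start is 16:29.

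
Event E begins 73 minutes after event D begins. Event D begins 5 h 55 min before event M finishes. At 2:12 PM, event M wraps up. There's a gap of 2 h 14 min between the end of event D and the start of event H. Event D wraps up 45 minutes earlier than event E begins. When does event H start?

10:59 AM

Event D starts at 2:12 PM − 355 min = 8:17 AM.
Event E starts at 8:17 AM + 73 min = 9:30 AM.
Event D ends at 9:30 AM − 45 min = 8:45 AM.
Event H starts at 8:45 AM + 134 min = 10:59 AM.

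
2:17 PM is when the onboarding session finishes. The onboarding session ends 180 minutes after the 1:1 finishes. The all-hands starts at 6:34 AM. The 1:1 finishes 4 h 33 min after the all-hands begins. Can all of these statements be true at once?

The 1:1 ends at 6:34 AM + 273 min = 11:07 AM.
The onboarding session ends at 11:07 AM + 180 min = 2:07 PM.
But the onboarding session is also said to end at 2:17 PM — a 10-minute conflict.

No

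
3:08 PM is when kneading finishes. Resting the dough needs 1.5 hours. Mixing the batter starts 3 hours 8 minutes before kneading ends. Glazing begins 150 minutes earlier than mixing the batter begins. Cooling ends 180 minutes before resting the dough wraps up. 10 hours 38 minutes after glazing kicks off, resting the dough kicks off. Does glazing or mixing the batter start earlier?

glazing

Mixing the batter starts at 3:08 PM − 188 min = 12:00 PM.
Glazing starts at 12:00 PM − 150 min = 9:30 AM.
Glazing starts at 9:30 AM and mixing the batter starts at 12:00 PM, so glazing is first.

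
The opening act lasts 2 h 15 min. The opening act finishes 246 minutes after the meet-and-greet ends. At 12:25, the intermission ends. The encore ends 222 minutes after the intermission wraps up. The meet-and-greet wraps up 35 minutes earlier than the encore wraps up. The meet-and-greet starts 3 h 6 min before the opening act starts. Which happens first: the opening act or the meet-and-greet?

The encore ends at 12:25 + 222 min = 16:07.
The meet-and-greet ends at 16:07 − 35 min = 15:32.
The opening act ends at 15:32 + 246 min = 19:38.
The opening act starts at 19:38 − 135 min = 17:23.
The meet-and-greet starts at 17:23 − 186 min = 14:17.
The opening act starts at 17:23 and the meet-and-greet starts at 14:17, so the meet-and-greet is first.

the meet-and-greet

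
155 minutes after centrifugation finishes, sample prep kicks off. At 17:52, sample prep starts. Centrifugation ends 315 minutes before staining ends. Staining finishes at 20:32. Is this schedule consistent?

Yes

Centrifugation ends at 20:32 − 315 min = 15:17.
Sample prep starts at 15:17 + 155 min = 17:52.
That matches the stated 17:52, so the schedule is consistent.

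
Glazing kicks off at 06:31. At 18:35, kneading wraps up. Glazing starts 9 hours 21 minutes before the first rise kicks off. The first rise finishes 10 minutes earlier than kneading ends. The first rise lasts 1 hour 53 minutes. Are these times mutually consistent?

The first rise ends at 18:35 − 10 min = 18:25.
The first rise starts at 18:25 − 113 min = 16:32.
Glazing starts at 16:32 − 561 min = 07:11.
But glazing is also said to start at 06:31 — a 40-minute conflict.

No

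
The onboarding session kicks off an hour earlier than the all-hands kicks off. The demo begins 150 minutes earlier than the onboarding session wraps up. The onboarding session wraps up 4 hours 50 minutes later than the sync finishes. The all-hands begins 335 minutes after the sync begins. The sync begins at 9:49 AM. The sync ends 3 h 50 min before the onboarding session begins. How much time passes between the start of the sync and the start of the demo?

3 h 5 min

The all-hands starts at 9:49 AM + 335 min = 3:24 PM.
The onboarding session starts at 3:24 PM − 60 min = 2:24 PM.
The sync ends at 2:24 PM − 230 min = 10:34 AM.
The onboarding session ends at 10:34 AM + 290 min = 3:24 PM.
The demo starts at 3:24 PM − 150 min = 12:54 PM.
From 9:49 AM to 12:54 PM is 3 h 5 min.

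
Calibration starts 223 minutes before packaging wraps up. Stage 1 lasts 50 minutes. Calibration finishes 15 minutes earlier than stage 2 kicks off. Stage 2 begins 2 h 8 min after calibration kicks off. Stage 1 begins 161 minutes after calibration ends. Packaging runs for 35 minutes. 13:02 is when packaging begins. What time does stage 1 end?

15:18

Packaging ends at 13:02 + 35 min = 13:37.
Calibration starts at 13:37 − 223 min = 09:54.
Stage 2 starts at 09:54 + 128 min = 12:02.
Calibration ends at 12:02 − 15 min = 11:47.
Stage 1 starts at 11:47 + 161 min = 14:28.
Stage 1 ends at 14:28 + 50 min = 15:18.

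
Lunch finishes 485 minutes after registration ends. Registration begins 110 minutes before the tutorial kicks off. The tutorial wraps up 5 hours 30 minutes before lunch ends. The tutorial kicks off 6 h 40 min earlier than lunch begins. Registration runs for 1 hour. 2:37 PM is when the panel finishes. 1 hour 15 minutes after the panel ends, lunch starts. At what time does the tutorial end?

10:57 AM

Lunch starts at 2:37 PM + 75 min = 3:52 PM.
The tutorial starts at 3:52 PM − 400 min = 9:12 AM.
Registration starts at 9:12 AM − 110 min = 7:22 AM.
Registration ends at 7:22 AM + 60 min = 8:22 AM.
Lunch ends at 8:22 AM + 485 min = 4:27 PM.
The tutorial ends at 4:27 PM − 330 min = 10:57 AM.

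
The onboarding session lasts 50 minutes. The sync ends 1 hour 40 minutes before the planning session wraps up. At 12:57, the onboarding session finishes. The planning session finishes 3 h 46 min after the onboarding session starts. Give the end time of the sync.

14:13

The onboarding session starts at 12:57 − 50 min = 12:07.
The planning session ends at 12:07 + 226 min = 15:53.
The sync ends at 15:53 − 100 min = 14:13.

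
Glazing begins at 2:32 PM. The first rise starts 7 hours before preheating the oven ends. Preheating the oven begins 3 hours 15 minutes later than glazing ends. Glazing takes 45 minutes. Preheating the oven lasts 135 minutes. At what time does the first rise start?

1:47 PM

Glazing ends at 2:32 PM + 45 min = 3:17 PM.
Preheating the oven starts at 3:17 PM + 195 min = 6:32 PM.
Preheating the oven ends at 6:32 PM + 135 min = 8:47 PM.
The first rise starts at 8:47 PM − 420 min = 1:47 PM.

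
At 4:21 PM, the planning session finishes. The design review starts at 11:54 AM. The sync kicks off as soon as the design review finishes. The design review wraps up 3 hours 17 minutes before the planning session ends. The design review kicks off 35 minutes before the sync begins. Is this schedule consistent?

No

The design review ends at 4:21 PM − 197 min = 1:04 PM.
So the sync starts at 1:04 PM.
The design review starts at 1:04 PM − 35 min = 12:29 PM.
But the design review is also said to start at 11:54 AM — a 35-minute conflict.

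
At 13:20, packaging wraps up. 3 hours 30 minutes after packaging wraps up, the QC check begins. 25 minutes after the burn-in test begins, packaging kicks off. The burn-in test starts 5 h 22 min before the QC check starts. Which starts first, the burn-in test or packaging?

The QC check starts at 13:20 + 210 min = 16:50.
The burn-in test starts at 16:50 − 322 min = 11:28.
Packaging starts at 11:28 + 25 min = 11:53.
The burn-in test starts at 11:28 and packaging starts at 11:53, so the burn-in test is first.

the burn-in test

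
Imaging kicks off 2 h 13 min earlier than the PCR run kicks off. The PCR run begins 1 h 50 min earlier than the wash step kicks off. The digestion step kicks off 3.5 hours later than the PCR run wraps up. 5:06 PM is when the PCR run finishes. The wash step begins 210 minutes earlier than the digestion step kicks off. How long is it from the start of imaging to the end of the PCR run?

The digestion step starts at 5:06 PM + 210 min = 8:36 PM.
The wash step starts at 8:36 PM − 210 min = 5:06 PM.
The PCR run starts at 5:06 PM − 110 min = 3:16 PM.
Imaging starts at 3:16 PM − 133 min = 1:03 PM.
From 1:03 PM to 5:06 PM is 4 h 3 min.

4 h 3 min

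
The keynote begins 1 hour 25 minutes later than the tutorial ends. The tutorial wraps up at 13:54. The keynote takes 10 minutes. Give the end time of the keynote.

The keynote starts at 13:54 + 85 min = 15:19.
The keynote ends at 15:19 + 10 min = 15:29.

15:29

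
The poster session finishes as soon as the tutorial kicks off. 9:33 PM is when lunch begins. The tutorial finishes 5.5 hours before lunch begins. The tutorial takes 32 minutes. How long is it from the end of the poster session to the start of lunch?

The tutorial ends at 9:33 PM − 330 min = 4:03 PM.
The tutorial starts at 4:03 PM − 32 min = 3:31 PM.
So the poster session ends at 3:31 PM.
From 3:31 PM to 9:33 PM is 6 hours 2 minutes.

6 hours 2 minutes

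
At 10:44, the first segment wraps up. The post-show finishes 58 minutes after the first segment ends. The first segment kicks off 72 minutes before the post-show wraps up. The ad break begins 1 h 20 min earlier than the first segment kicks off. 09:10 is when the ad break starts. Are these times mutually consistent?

The post-show ends at 10:44 + 58 min = 11:42.
The first segment starts at 11:42 − 72 min = 10:30.
The ad break starts at 10:30 − 80 min = 09:10.
That matches the stated 09:10, so the schedule is consistent.

Yes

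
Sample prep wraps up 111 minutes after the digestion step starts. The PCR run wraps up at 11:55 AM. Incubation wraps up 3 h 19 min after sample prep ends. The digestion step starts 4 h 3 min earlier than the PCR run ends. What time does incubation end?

The digestion step starts at 11:55 AM − 243 min = 7:52 AM.
Sample prep ends at 7:52 AM + 111 min = 9:43 AM.
Incubation ends at 9:43 AM + 199 min = 1:02 PM.

1:02 PM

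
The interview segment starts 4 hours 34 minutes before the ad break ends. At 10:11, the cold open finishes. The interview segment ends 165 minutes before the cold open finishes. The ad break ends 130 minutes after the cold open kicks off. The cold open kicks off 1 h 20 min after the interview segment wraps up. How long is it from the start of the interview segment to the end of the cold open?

The interview segment ends at 10:11 − 165 min = 07:26.
The cold open starts at 07:26 + 80 min = 08:46.
The ad break ends at 08:46 + 130 min = 10:56.
The interview segment starts at 10:56 − 274 min = 06:22.
From 06:22 to 10:11 is 229 minutes.

229 minutes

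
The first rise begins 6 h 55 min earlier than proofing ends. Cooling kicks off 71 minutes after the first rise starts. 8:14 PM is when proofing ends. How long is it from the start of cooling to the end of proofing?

5 hours 44 minutes

The first rise starts at 8:14 PM − 415 min = 1:19 PM.
Cooling starts at 1:19 PM + 71 min = 2:30 PM.
From 2:30 PM to 8:14 PM is 5 hours 44 minutes.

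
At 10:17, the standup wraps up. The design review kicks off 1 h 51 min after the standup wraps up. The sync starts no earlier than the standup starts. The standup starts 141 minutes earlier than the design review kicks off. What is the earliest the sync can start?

09:47

The design review starts at 10:17 + 111 min = 12:08.
The standup starts at 12:08 − 141 min = 09:47.
The sync is bounded by the standup, so the earliest it can start is 09:47.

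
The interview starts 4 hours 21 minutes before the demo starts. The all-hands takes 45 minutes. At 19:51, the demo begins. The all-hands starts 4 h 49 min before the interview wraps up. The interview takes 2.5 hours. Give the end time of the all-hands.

13:56

The interview starts at 19:51 − 261 min = 15:30.
The interview ends at 15:30 + 150 min = 18:00.
The all-hands starts at 18:00 − 289 min = 13:11.
The all-hands ends at 13:11 + 45 min = 13:56.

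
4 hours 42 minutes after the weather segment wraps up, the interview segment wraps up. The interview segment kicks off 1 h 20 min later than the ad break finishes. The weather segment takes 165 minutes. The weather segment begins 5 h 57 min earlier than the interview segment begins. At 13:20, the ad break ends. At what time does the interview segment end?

The interview segment starts at 13:20 + 80 min = 14:40.
The weather segment starts at 14:40 − 357 min = 08:43.
The weather segment ends at 08:43 + 165 min = 11:28.
The interview segment ends at 11:28 + 282 min = 16:10.

16:10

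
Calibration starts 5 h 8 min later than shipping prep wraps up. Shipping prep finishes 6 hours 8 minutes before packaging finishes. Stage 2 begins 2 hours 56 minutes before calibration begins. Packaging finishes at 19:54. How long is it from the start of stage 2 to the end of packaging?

Shipping prep ends at 19:54 − 368 min = 13:46.
Calibration starts at 13:46 + 308 min = 18:54.
Stage 2 starts at 18:54 − 176 min = 15:58.
From 15:58 to 19:54 is 3 hours 56 minutes.

3 hours 56 minutes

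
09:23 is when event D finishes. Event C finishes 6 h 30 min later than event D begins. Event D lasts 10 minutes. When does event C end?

Event D starts at 09:23 − 10 min = 09:13.
Event C ends at 09:13 + 390 min = 15:43.

15:43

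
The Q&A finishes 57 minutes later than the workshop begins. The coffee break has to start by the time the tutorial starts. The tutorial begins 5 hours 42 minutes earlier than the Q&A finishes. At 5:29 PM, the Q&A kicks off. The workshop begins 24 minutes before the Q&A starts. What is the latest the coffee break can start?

12:20 PM

The workshop starts at 5:29 PM − 24 min = 5:05 PM.
The Q&A ends at 5:05 PM + 57 min = 6:02 PM.
The tutorial starts at 6:02 PM − 342 min = 12:20 PM.
The coffee break is bounded by the tutorial, so the latest it can start is 12:20 PM.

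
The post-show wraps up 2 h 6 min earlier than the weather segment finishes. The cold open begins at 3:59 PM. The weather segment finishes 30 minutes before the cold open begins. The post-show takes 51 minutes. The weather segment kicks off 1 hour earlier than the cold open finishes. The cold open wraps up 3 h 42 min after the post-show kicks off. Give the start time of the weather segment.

3:14 PM

The weather segment ends at 3:59 PM − 30 min = 3:29 PM.
The post-show ends at 3:29 PM − 126 min = 1:23 PM.
The post-show starts at 1:23 PM − 51 min = 12:32 PM.
The cold open ends at 12:32 PM + 222 min = 4:14 PM.
The weather segment starts at 4:14 PM − 60 min = 3:14 PM.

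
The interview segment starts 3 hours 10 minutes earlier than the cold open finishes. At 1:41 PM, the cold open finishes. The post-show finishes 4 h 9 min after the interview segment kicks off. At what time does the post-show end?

The interview segment starts at 1:41 PM − 190 min = 10:31 AM.
The post-show ends at 10:31 AM + 249 min = 2:40 PM.

2:40 PM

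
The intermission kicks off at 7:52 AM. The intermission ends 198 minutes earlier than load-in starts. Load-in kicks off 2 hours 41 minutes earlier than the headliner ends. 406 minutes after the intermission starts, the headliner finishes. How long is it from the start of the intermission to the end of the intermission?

47 minutes

The headliner ends at 7:52 AM + 406 min = 2:38 PM.
Load-in starts at 2:38 PM − 161 min = 11:57 AM.
The intermission ends at 11:57 AM − 198 min = 8:39 AM.
From 7:52 AM to 8:39 AM is 47 minutes.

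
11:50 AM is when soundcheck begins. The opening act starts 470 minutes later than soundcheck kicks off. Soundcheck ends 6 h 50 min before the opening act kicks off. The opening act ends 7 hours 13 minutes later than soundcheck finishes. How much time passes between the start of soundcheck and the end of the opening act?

The opening act starts at 11:50 AM + 470 min = 7:40 PM.
Soundcheck ends at 7:40 PM − 410 min = 12:50 PM.
The opening act ends at 12:50 PM + 433 min = 8:03 PM.
From 11:50 AM to 8:03 PM is 8 h 13 min.

8 h 13 min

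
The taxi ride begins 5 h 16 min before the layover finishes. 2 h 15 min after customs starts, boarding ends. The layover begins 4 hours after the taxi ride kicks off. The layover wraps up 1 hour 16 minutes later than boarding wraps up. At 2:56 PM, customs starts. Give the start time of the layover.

5:11 PM

Boarding ends at 2:56 PM + 135 min = 5:11 PM.
The layover ends at 5:11 PM + 76 min = 6:27 PM.
The taxi ride starts at 6:27 PM − 316 min = 1:11 PM.
The layover starts at 1:11 PM + 240 min = 5:11 PM.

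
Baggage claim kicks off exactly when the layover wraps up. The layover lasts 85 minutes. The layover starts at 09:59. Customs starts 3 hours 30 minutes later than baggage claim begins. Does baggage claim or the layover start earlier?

The layover ends at 09:59 + 85 min = 11:24.
So baggage claim starts at 11:24.
Baggage claim starts at 11:24 and the layover starts at 09:59, so the layover is first.

the layover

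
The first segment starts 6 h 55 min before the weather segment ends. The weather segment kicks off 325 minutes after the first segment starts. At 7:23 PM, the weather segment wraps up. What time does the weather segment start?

The first segment starts at 7:23 PM − 415 min = 12:28 PM.
The weather segment starts at 12:28 PM + 325 min = 5:53 PM.

5:53 PM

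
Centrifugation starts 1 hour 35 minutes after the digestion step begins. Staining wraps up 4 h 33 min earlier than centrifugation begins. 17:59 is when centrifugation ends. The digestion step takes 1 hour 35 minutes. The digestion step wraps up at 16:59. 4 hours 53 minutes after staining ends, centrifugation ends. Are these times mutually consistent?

No

The digestion step starts at 16:59 − 95 min = 15:24.
Centrifugation starts at 15:24 + 95 min = 16:59.
Staining ends at 16:59 − 273 min = 12:26.
Centrifugation ends at 12:26 + 293 min = 17:19.
But centrifugation is also said to end at 17:59 — a 40-minute conflict.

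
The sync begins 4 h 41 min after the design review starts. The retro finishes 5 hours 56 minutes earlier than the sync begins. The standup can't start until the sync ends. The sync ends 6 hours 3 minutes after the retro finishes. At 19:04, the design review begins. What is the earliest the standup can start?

The sync starts at 19:04 + 281 min = 23:45.
The retro ends at 23:45 − 356 min = 17:49.
The sync ends at 17:49 + 363 min = 23:52.
The standup is bounded by the sync, so the earliest it can start is 23:52.

23:52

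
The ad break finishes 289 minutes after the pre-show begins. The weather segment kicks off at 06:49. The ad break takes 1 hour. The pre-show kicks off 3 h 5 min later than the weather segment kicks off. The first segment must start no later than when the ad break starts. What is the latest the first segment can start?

13:43

The pre-show starts at 06:49 + 185 min = 09:54.
The ad break ends at 09:54 + 289 min = 14:43.
The ad break starts at 14:43 − 60 min = 13:43.
The first segment is bounded by the ad break, so the latest it can start is 13:43.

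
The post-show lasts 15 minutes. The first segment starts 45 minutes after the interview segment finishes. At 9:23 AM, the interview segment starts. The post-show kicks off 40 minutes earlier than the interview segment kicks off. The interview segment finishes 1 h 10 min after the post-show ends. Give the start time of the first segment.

10:53 AM

The post-show starts at 9:23 AM − 40 min = 8:43 AM.
The post-show ends at 8:43 AM + 15 min = 8:58 AM.
The interview segment ends at 8:58 AM + 70 min = 10:08 AM.
The first segment starts at 10:08 AM + 45 min = 10:53 AM.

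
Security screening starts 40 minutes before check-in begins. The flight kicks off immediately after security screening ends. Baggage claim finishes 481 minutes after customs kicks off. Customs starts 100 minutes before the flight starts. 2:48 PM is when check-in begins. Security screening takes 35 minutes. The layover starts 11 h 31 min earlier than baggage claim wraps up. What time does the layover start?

9:33 AM

Security screening starts at 2:48 PM − 40 min = 2:08 PM.
Security screening ends at 2:08 PM + 35 min = 2:43 PM.
So the flight starts at 2:43 PM.
Customs starts at 2:43 PM − 100 min = 1:03 PM.
Baggage claim ends at 1:03 PM + 481 min = 9:04 PM.
The layover starts at 9:04 PM − 691 min = 9:33 AM.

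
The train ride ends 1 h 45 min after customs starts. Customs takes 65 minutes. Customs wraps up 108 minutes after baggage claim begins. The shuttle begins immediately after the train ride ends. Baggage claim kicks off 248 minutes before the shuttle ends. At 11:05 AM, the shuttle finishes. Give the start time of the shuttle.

Baggage claim starts at 11:05 AM − 248 min = 6:57 AM.
Customs ends at 6:57 AM + 108 min = 8:45 AM.
Customs starts at 8:45 AM − 65 min = 7:40 AM.
The train ride ends at 7:40 AM + 105 min = 9:25 AM.
So the shuttle starts at 9:25 AM.

9:25 AM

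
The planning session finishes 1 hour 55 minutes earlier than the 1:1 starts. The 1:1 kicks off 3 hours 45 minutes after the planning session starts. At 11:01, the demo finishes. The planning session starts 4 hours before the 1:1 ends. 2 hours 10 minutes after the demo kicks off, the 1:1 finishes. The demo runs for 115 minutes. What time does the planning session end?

The demo starts at 11:01 − 115 min = 09:06.
The 1:1 ends at 09:06 + 130 min = 11:16.
The planning session starts at 11:16 − 240 min = 07:16.
The 1:1 starts at 07:16 + 225 min = 11:01.
The planning session ends at 11:01 − 115 min = 09:06.

09:06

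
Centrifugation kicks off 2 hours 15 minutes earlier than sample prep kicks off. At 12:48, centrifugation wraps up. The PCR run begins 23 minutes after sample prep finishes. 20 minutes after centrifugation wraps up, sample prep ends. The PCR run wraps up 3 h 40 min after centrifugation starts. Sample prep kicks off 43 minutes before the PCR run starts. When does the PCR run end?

14:13

Sample prep ends at 12:48 + 20 min = 13:08.
The PCR run starts at 13:08 + 23 min = 13:31.
Sample prep starts at 13:31 − 43 min = 12:48.
Centrifugation starts at 12:48 − 135 min = 10:33.
The PCR run ends at 10:33 + 220 min = 14:13.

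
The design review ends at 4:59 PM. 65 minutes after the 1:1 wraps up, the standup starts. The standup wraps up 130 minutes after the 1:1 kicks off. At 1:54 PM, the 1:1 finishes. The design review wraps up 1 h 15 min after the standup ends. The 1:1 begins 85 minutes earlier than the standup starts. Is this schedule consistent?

The standup starts at 1:54 PM + 65 min = 2:59 PM.
The 1:1 starts at 2:59 PM − 85 min = 1:34 PM.
The standup ends at 1:34 PM + 130 min = 3:44 PM.
The design review ends at 3:44 PM + 75 min = 4:59 PM.
That matches the stated 4:59 PM, so the schedule is consistent.

Yes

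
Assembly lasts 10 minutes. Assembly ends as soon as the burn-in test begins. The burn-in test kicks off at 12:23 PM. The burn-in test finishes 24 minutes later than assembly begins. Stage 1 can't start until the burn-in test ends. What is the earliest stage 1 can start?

12:37 PM

Assembly ends at 12:23 PM.
Assembly starts at 12:23 PM − 10 min = 12:13 PM.
The burn-in test ends at 12:13 PM + 24 min = 12:37 PM.
Stage 1 is bounded by the burn-in test, so the earliest it can start is 12:37 PM.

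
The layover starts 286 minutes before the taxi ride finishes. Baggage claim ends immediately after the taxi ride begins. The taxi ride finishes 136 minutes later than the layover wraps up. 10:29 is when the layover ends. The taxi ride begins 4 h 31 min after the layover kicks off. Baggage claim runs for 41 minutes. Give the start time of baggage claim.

The taxi ride ends at 10:29 + 136 min = 12:45.
The layover starts at 12:45 − 286 min = 07:59.
The taxi ride starts at 07:59 + 271 min = 12:30.
So baggage claim ends at 12:30.
Baggage claim starts at 12:30 − 41 min = 11:49.

11:49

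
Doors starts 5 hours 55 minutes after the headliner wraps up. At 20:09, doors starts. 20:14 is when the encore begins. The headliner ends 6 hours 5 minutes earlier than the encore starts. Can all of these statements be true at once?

No

The headliner ends at 20:14 − 365 min = 14:09.
Doors starts at 14:09 + 355 min = 20:04.
But doors is also said to start at 20:09 — a 5-minute conflict.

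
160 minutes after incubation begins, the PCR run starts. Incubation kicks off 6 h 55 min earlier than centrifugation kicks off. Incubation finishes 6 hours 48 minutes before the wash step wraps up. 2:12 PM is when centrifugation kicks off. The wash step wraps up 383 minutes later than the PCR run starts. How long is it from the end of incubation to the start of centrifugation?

Incubation starts at 2:12 PM − 415 min = 7:17 AM.
The PCR run starts at 7:17 AM + 160 min = 9:57 AM.
The wash step ends at 9:57 AM + 383 min = 4:20 PM.
Incubation ends at 4:20 PM − 408 min = 9:32 AM.
From 9:32 AM to 2:12 PM is 280 minutes.

280 minutes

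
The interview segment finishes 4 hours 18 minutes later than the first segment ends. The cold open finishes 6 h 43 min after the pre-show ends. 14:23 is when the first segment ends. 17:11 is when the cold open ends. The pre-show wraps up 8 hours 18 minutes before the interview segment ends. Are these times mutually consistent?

The interview segment ends at 14:23 + 258 min = 18:41.
The pre-show ends at 18:41 − 498 min = 10:23.
The cold open ends at 10:23 + 403 min = 17:06.
But the cold open is also said to end at 17:11 — a 5-minute conflict.

No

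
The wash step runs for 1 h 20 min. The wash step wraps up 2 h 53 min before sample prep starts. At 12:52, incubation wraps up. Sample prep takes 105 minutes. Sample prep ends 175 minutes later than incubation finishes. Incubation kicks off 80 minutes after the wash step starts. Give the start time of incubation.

Sample prep ends at 12:52 + 175 min = 15:47.
Sample prep starts at 15:47 − 105 min = 14:02.
The wash step ends at 14:02 − 173 min = 11:09.
The wash step starts at 11:09 − 80 min = 09:49.
Incubation starts at 09:49 + 80 min = 11:09.

11:09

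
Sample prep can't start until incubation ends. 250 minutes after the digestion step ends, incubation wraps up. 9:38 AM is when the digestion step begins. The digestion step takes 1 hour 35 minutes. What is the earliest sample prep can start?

3:23 PM

The digestion step ends at 9:38 AM + 95 min = 11:13 AM.
Incubation ends at 11:13 AM + 250 min = 3:23 PM.
Sample prep is bounded by incubation, so the earliest it can start is 3:23 PM.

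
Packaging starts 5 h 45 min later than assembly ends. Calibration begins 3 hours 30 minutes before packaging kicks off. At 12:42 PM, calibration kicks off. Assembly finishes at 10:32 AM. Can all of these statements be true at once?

No

Packaging starts at 10:32 AM + 345 min = 4:17 PM.
Calibration starts at 4:17 PM − 210 min = 12:47 PM.
But calibration is also said to start at 12:42 PM — a 5-minute conflict.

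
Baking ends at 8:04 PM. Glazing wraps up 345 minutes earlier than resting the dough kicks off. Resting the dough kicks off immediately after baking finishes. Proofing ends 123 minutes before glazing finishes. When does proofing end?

12:16 PM

Resting the dough starts at 8:04 PM.
Glazing ends at 8:04 PM − 345 min = 2:19 PM.
Proofing ends at 2:19 PM − 123 min = 12:16 PM.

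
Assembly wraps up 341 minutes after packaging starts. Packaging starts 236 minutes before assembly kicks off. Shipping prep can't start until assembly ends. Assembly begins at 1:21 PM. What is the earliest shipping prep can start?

Packaging starts at 1:21 PM − 236 min = 9:25 AM.
Assembly ends at 9:25 AM + 341 min = 3:06 PM.
Shipping prep is bounded by assembly, so the earliest it can start is 3:06 PM.

3:06 PM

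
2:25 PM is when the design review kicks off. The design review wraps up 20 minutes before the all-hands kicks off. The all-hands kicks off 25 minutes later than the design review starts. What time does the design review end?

2:30 PM

The all-hands starts at 2:25 PM + 25 min = 2:50 PM.
The design review ends at 2:50 PM − 20 min = 2:30 PM.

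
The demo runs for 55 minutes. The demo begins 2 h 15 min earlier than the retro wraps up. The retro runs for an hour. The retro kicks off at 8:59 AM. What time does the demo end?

8:39 AM

The retro ends at 8:59 AM + 60 min = 9:59 AM.
The demo starts at 9:59 AM − 135 min = 7:44 AM.
The demo ends at 7:44 AM + 55 min = 8:39 AM.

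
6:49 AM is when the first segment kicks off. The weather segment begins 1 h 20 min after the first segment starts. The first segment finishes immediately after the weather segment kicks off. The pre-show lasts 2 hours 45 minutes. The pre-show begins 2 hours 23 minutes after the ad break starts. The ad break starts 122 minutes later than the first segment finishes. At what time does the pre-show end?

The weather segment starts at 6:49 AM + 80 min = 8:09 AM.
So the first segment ends at 8:09 AM.
The ad break starts at 8:09 AM + 122 min = 10:11 AM.
The pre-show starts at 10:11 AM + 143 min = 12:34 PM.
The pre-show ends at 12:34 PM + 165 min = 3:19 PM.

3:19 PM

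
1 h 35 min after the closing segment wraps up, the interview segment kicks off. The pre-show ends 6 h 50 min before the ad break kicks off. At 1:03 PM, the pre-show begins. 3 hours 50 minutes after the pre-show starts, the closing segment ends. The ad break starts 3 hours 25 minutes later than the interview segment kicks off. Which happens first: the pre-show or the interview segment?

The closing segment ends at 1:03 PM + 230 min = 4:53 PM.
The interview segment starts at 4:53 PM + 95 min = 6:28 PM.
The pre-show starts at 1:03 PM and the interview segment starts at 6:28 PM, so the pre-show is first.

the pre-show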